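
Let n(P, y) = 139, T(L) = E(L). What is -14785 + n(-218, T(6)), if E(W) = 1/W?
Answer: -14646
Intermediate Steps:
E(W) = 1/W
T(L) = 1/L
-14785 + n(-218, T(6)) = -14785 + 139 = -14646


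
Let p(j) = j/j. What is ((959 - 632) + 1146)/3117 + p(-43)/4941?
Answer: 2427070/5133699 ≈ 0.47277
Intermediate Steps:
p(j) = 1
((959 - 632) + 1146)/3117 + p(-43)/4941 = ((959 - 632) + 1146)/3117 + 1/4941 = (327 + 1146)*(1/3117) + 1*(1/4941) = 1473*(1/3117) + 1/4941 = 491/1039 + 1/4941 = 2427070/5133699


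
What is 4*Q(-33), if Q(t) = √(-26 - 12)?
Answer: 4*I*√38 ≈ 24.658*I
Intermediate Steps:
Q(t) = I*√38 (Q(t) = √(-38) = I*√38)
4*Q(-33) = 4*(I*√38) = 4*I*√38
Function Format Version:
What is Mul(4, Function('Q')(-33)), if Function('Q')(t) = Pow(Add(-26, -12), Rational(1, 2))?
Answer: Mul(4, I, Pow(38, Rational(1, 2))) ≈ Mul(24.658, I)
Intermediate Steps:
Function('Q')(t) = Mul(I, Pow(38, Rational(1, 2))) (Function('Q')(t) = Pow(-38, Rational(1, 2)) = Mul(I, Pow(38, Rational(1, 2))))
Mul(4, Function('Q')(-33)) = Mul(4, Mul(I, Pow(38, Rational(1, 2)))) = Mul(4, I, Pow(38, Rational(1, 2)))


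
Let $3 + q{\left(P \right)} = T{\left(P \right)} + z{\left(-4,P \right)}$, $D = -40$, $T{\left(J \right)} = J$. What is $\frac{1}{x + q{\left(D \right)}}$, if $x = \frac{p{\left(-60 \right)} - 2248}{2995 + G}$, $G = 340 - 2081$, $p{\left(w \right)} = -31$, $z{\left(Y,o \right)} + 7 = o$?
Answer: $- \frac{1254}{115139} \approx -0.010891$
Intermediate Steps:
$z{\left(Y,o \right)} = -7 + o$
$q{\left(P \right)} = -10 + 2 P$ ($q{\left(P \right)} = -3 + \left(P + \left(-7 + P\right)\right) = -3 + \left(-7 + 2 P\right) = -10 + 2 P$)
$G = -1741$ ($G = 340 - 2081 = -1741$)
$x = - \frac{2279}{1254}$ ($x = \frac{-31 - 2248}{2995 - 1741} = - \frac{2279}{1254} \approx -1.8174$)
$\frac{1}{x + q{\left(D \right)}} = \frac{1}{- \frac{2279}{1254} + \left(-10 + 2 \left(-40\right)\right)} = \frac{1}{- \frac{2279}{1254} - 90} = \frac{1}{- \frac{115139}{1254}} = - \frac{1254}{115139}$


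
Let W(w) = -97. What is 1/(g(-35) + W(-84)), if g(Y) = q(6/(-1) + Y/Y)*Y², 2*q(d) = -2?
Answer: -1/1322 ≈ -0.00075643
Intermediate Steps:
q(d) = -1 (q(d) = (½)*(-2) = -1)
g(Y) = -Y²
1/(g(-35) + W(-84)) = 1/(-1*(-35)² - 97) = 1/(-1*1225 - 97) = 1/(-1225 - 97) = 1/(-1322) = -1/1322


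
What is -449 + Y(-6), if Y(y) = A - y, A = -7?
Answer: -450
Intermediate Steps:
Y(y) = -7 - y
-449 + Y(-6) = -449 + (-7 - 1*(-6)) = -449 + (-7 + 6) = -449 - 1 = -450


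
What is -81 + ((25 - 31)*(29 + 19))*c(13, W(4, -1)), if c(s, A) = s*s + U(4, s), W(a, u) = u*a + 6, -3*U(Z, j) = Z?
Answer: -48369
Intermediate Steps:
U(Z, j) = -Z/3
W(a, u) = 6 + a*u (W(a, u) = a*u + 6 = 6 + a*u)
c(s, A) = -4/3 + s² (c(s, A) = s*s - ⅓*4 = s² - 4/3 = -4/3 + s²)
-81 + ((25 - 31)*(29 + 19))*c(13, W(4, -1)) = -81 + ((25 - 31)*(29 + 19))*(-4/3 + 13²) = -81 + (-6*48)*(-4/3 + 169) = -81 - 288*503/3 = -81 - 48288 = -48369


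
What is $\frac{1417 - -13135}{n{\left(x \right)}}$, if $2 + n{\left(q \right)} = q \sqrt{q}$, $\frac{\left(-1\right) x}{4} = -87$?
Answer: $\frac{7276}{10536047} + \frac{2532048 \sqrt{87}}{10536047} \approx 2.2423$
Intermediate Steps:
$x = 348$ ($x = \left(-4\right) \left(-87\right) = 348$)
$n{\left(q \right)} = -2 + q^{\frac{3}{2}}$ ($n{\left(q \right)} = -2 + q \sqrt{q} = -2 + q^{\frac{3}{2}}$)
$\frac{1417 - -13135}{n{\left(x \right)}} = \frac{1417 - -13135}{-2 + 348^{\frac{3}{2}}} = \frac{1417 + 13135}{-2 + 696 \sqrt{87}} = \frac{14552}{-2 + 696 \sqrt{87}}$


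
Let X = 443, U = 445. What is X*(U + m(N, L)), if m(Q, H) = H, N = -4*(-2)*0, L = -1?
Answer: 196692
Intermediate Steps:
N = 0 (N = 8*0 = 0)
X*(U + m(N, L)) = 443*(445 - 1) = 443*444 = 196692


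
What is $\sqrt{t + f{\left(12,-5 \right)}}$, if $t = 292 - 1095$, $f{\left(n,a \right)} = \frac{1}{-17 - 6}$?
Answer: $\frac{i \sqrt{424810}}{23} \approx 28.338 i$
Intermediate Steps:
$f{\left(n,a \right)} = - \frac{1}{23}$ ($f{\left(n,a \right)} = \frac{1}{-23} = - \frac{1}{23}$)
$t = -803$ ($t = 292 - 1095 = -803$)
$\sqrt{t + f{\left(12,-5 \right)}} = \sqrt{-803 - \frac{1}{23}} = \sqrt{- \frac{18470}{23}} = \frac{i \sqrt{424810}}{23}$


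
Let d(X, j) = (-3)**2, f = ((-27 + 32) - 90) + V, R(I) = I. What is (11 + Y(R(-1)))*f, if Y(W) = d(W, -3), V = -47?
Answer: -2640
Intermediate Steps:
f = -132 (f = ((-27 + 32) - 90) - 47 = (5 - 90) - 47 = -85 - 47 = -132)
d(X, j) = 9
Y(W) = 9
(11 + Y(R(-1)))*f = (11 + 9)*(-132) = 20*(-132) = -2640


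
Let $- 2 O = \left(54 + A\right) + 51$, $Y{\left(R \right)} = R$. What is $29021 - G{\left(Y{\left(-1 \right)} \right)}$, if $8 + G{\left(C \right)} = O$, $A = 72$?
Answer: $\frac{58235}{2} \approx 29118.0$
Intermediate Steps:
$O = - \frac{177}{2}$ ($O = - \frac{\left(54 + 72\right) + 51}{2} = - \frac{126 + 51}{2} = \left(- \frac{1}{2}\right) 177 = - \frac{177}{2} \approx -88.5$)
$G{\left(C \right)} = - \frac{193}{2}$ ($G{\left(C \right)} = -8 - \frac{177}{2} = - \frac{193}{2}$)
$29021 - G{\left(Y{\left(-1 \right)} \right)} = 29021 - - \frac{193}{2} = 29021 + \frac{193}{2} = \frac{58235}{2}$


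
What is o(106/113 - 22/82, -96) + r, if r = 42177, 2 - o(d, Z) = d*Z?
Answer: 195713195/4633 ≈ 42243.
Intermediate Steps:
o(d, Z) = 2 - Z*d (o(d, Z) = 2 - d*Z = 2 - Z*d)
o(106/113 - 22/82, -96) + r = (2 - 1*(-96)*(106/113 - 22/82)) + 42177 = (2 - 1*(-96)*(106*(1/113) - 22*1/82)) + 42177 = (2 - 1*(-96)*(106/113 - 11/41)) + 42177 = (2 - 1*(-96)*3103/4633) + 42177 = (2 + 297888/4633) + 42177 = 307154/4633 + 42177 = 195713195/4633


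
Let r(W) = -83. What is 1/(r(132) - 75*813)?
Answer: -1/61058 ≈ -1.6378e-5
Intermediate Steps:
1/(r(132) - 75*813) = 1/(-83 - 75*813) = 1/(-83 - 60975) = 1/(-61058) = -1/61058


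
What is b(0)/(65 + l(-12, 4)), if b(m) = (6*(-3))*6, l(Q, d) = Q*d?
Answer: -108/17 ≈ -6.3529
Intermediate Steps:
b(m) = -108 (b(m) = -18*6 = -108)
b(0)/(65 + l(-12, 4)) = -108/(65 - 12*4) = -108/(65 - 48) = -108/17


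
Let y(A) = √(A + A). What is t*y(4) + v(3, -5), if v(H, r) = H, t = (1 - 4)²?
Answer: 3 + 18*√2 ≈ 28.456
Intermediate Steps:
t = 9 (t = (-3)² = 9)
y(A) = √2*√A (y(A) = √(2*A) = √2*√A)
t*y(4) + v(3, -5) = 9*(√2*√4) + 3 = 9*(√2*2) + 3 = 9*(2*√2) + 3 = 18*√2 + 3 = 3 + 18*√2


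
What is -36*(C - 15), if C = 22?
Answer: -252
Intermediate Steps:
-36*(C - 15) = -36*(22 - 15) = -36*7 = -252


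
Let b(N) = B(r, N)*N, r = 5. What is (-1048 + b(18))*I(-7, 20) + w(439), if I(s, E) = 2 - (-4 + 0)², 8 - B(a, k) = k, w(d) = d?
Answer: 17631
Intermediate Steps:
B(a, k) = 8 - k
I(s, E) = -14 (I(s, E) = 2 - 1*(-4)² = 2 - 1*16 = 2 - 16 = -14)
b(N) = N*(8 - N) (b(N) = (8 - N)*N = N*(8 - N))
(-1048 + b(18))*I(-7, 20) + w(439) = (-1048 + 18*(8 - 1*18))*(-14) + 439 = (-1048 + 18*(8 - 18))*(-14) + 439 = (-1048 + 18*(-10))*(-14) + 439 = (-1048 - 180)*(-14) + 439 = -1228*(-14) + 439 = 17192 + 439 = 17631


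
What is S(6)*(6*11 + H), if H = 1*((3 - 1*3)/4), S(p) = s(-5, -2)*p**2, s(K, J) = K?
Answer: -11880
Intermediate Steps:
S(p) = -5*p**2
H = 0 (H = 1*((3 - 3)*(1/4)) = 1*(0*(1/4)) = 1*0 = 0)
S(6)*(6*11 + H) = (-5*6**2)*(6*11 + 0) = (-5*36)*(66 + 0) = -180*66 = -11880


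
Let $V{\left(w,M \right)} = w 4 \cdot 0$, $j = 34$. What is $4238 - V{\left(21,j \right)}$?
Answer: $4238$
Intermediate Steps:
$V{\left(w,M \right)} = 0$ ($V{\left(w,M \right)} = 4 w 0 = 0$)
$4238 - V{\left(21,j \right)} = 4238 - 0 = 4238 + 0 = 4238$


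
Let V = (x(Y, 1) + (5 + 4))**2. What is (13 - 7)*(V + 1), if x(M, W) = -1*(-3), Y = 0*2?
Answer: 870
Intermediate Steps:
Y = 0
x(M, W) = 3
V = 144 (V = (3 + (5 + 4))**2 = (3 + 9)**2 = 12**2 = 144)
(13 - 7)*(V + 1) = (13 - 7)*(144 + 1) = 6*145 = 870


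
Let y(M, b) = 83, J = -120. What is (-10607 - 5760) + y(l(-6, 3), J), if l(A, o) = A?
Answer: -16284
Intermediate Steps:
(-10607 - 5760) + y(l(-6, 3), J) = (-10607 - 5760) + 83 = -16367 + 83 = -16284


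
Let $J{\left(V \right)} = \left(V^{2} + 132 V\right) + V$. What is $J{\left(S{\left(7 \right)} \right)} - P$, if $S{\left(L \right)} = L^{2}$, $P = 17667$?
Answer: $-8749$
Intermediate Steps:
$J{\left(V \right)} = V^{2} + 133 V$
$J{\left(S{\left(7 \right)} \right)} - P = 7^{2} \left(133 + 7^{2}\right) - 17667 = 49 \left(133 + 49\right) - 17667 = 49 \cdot 182 - 17667 = 8918 - 17667 = -8749$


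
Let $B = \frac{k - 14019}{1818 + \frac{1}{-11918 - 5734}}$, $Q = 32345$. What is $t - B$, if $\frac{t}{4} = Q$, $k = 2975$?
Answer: $\frac{4152171870988}{32091335} \approx 1.2939 \cdot 10^{5}$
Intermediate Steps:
$t = 129380$ ($t = 4 \cdot 32345 = 129380$)
$B = - \frac{194948688}{32091335}$ ($B = \frac{2975 - 14019}{1818 + \frac{1}{-11918 - 5734}} = - \frac{11044}{1818 + \frac{1}{-17652}} = - \frac{11044}{1818 - \frac{1}{17652}} = - \frac{11044}{\frac{32091335}{17652}} = \left(-11044\right) \frac{17652}{32091335} = - \frac{194948688}{32091335} \approx -6.0748$)
$t - B = 129380 - - \frac{194948688}{32091335} = 129380 + \frac{194948688}{32091335} = \frac{4152171870988}{32091335}$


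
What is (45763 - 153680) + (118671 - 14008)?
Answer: -3254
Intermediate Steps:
(45763 - 153680) + (118671 - 14008) = -107917 + 104663 = -3254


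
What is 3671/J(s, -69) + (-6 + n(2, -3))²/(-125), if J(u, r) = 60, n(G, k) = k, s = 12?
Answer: 90803/1500 ≈ 60.535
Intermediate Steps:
3671/J(s, -69) + (-6 + n(2, -3))²/(-125) = 3671/60 + (-6 - 3)²/(-125) = 3671*(1/60) + (-9)²*(-1/125) = 3671/60 + 81*(-1/125) = 3671/60 - 81/125 = 90803/1500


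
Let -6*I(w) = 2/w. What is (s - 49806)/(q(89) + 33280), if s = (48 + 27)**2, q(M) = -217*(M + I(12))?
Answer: -1590516/503029 ≈ -3.1619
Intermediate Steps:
I(w) = -1/(3*w)
q(M) = 217/36 - 217*M (q(M) = -217*(M - 1/3/12) = -217*(M - 1/3*1/12) = -217*(M - 1/36) = -217*(-1/36 + M) = 217/36 - 217*M)
s = 5625 (s = 75**2 = 5625)
(s - 49806)/(q(89) + 33280) = (5625 - 49806)/((217/36 - 217*89) + 33280) = -44181/((217/36 - 19313) + 33280) = -44181/(-695051/36 + 33280) = -44181/503029/36 = -44181*36/503029 = -1590516/503029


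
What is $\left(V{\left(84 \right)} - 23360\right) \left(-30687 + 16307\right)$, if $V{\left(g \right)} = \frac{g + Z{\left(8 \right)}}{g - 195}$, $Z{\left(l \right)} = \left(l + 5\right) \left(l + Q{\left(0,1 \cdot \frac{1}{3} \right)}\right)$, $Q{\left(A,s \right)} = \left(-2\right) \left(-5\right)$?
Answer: $\frac{12430445880}{37} \approx 3.3596 \cdot 10^{8}$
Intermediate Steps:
$Q{\left(A,s \right)} = 10$
$Z{\left(l \right)} = \left(5 + l\right) \left(10 + l\right)$ ($Z{\left(l \right)} = \left(l + 5\right) \left(l + 10\right) = \left(5 + l\right) \left(10 + l\right)$)
$V{\left(g \right)} = \frac{234 + g}{-195 + g}$ ($V{\left(g \right)} = \frac{g + \left(50 + 8^{2} + 15 \cdot 8\right)}{g - 195} = \frac{g + \left(50 + 64 + 120\right)}{-195 + g} = \frac{g + 234}{-195 + g} = \frac{234 + g}{-195 + g}$)
$\left(V{\left(84 \right)} - 23360\right) \left(-30687 + 16307\right) = \left(\frac{234 + 84}{-195 + 84} - 23360\right) \left(-30687 + 16307\right) = \left(\frac{1}{-111} \cdot 318 - 23360\right) \left(-14380\right) = \left(\left(- \frac{1}{111}\right) 318 - 23360\right) \left(-14380\right) = \left(- \frac{106}{37} - 23360\right) \left(-14380\right) = \left(- \frac{864426}{37}\right) \left(-14380\right) = \frac{12430445880}{37}$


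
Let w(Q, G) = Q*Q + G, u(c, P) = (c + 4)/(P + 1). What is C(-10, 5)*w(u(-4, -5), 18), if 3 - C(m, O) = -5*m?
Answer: -846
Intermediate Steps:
u(c, P) = (4 + c)/(1 + P)
w(Q, G) = G + Q² (w(Q, G) = Q² + G = G + Q²)
C(m, O) = 3 + 5*m (C(m, O) = 3 - (-5)*m = 3 + 5*m)
C(-10, 5)*w(u(-4, -5), 18) = (3 + 5*(-10))*(18 + ((4 - 4)/(1 - 5))²) = (3 - 50)*(18 + (0/(-4))²) = -47*(18 + (-¼*0)²) = -47*(18 + 0²) = -47*(18 + 0) = -47*18 = -846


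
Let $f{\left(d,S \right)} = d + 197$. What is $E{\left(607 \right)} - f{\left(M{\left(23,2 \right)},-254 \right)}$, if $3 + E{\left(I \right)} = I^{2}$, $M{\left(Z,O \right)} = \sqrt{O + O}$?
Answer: $368247$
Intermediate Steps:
$M{\left(Z,O \right)} = \sqrt{2} \sqrt{O}$ ($M{\left(Z,O \right)} = \sqrt{2 O} = \sqrt{2} \sqrt{O}$)
$E{\left(I \right)} = -3 + I^{2}$
$f{\left(d,S \right)} = 197 + d$
$E{\left(607 \right)} - f{\left(M{\left(23,2 \right)},-254 \right)} = \left(-3 + 607^{2}\right) - \left(197 + \sqrt{2} \sqrt{2}\right) = \left(-3 + 368449\right) - \left(197 + 2\right) = 368446 - 199 = 368247$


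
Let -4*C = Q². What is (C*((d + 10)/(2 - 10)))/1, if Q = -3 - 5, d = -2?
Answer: 16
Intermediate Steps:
Q = -8
C = -16 (C = -¼*(-8)² = -¼*64 = -16)
(C*((d + 10)/(2 - 10)))/1 = -16*(-2 + 10)/(2 - 10)/1 = -128/(-8)*1 = -128*(-1)/8*1 = -16*(-1)*1 = 16*1 = 16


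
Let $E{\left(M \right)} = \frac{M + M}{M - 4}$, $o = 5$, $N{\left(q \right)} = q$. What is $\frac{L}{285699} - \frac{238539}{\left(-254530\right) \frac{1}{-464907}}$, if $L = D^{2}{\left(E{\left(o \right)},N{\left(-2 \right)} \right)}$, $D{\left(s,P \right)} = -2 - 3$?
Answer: $- \frac{31683576509601977}{72718966470} \approx -4.357 \cdot 10^{5}$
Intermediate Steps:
$E{\left(M \right)} = \frac{2 M}{-4 + M}$
$D{\left(s,P \right)} = -5$
$L = 25$ ($L = \left(-5\right)^{2} = 25$)
$\frac{L}{285699} - \frac{238539}{\left(-254530\right) \frac{1}{-464907}} = \frac{25}{285699} - \frac{238539}{\left(-254530\right) \frac{1}{-464907}} = 25 \cdot \frac{1}{285699} - \frac{238539}{\left(-254530\right) \left(- \frac{1}{464907}\right)} = \frac{25}{285699} - \frac{238539}{\frac{254530}{464907}} = \frac{25}{285699} - \frac{110898450873}{254530} = - \frac{31683576509601977}{72718966470}$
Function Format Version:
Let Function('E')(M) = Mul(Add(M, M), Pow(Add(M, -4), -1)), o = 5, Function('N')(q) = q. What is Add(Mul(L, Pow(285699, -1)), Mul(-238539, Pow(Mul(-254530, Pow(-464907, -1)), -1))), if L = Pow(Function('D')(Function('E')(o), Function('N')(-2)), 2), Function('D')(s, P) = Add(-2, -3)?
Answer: Rational(-31683576509601977, 72718966470) ≈ -4.3570e+5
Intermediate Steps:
Function('E')(M) = Mul(2, M, Pow(Add(-4, M), -1)) (Function('E')(M) = Mul(Mul(2, M), Pow(Add(-4, M), -1)) = Mul(2, M, Pow(Add(-4, M), -1)))
Function('D')(s, P) = -5
L = 25 (L = Pow(-5, 2) = 25)
Add(Mul(L, Pow(285699, -1)), Mul(-238539, Pow(Mul(-254530, Pow(-464907, -1)), -1))) = Add(Mul(25, Pow(285699, -1)), Mul(-238539, Pow(Mul(-254530, Pow(-464907, -1)), -1))) = Add(Mul(25, Rational(1, 285699)), Mul(-238539, Pow(Mul(-254530, Rational(-1, 464907)), -1))) = Add(Rational(25, 285699), Mul(-238539, Pow(Rational(254530, 464907), -1))) = Add(Rational(25, 285699), Mul(-238539, Rational(464907, 254530))) = Add(Rational(25, 285699), Rational(-110898450873, 254530)) = Rational(-31683576509601977, 72718966470)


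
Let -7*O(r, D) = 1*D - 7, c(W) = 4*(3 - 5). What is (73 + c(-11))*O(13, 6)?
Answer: 65/7 ≈ 9.2857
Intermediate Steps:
c(W) = -8 (c(W) = 4*(-2) = -8)
O(r, D) = 1 - D/7 (O(r, D) = -(1*D - 7)/7 = -(D - 7)/7 = -(-7 + D)/7 = 1 - D/7)
(73 + c(-11))*O(13, 6) = (73 - 8)*(1 - 1/7*6) = 65*(1 - 6/7) = 65*(1/7) = 65/7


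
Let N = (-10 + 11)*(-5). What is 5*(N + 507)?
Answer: 2510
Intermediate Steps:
N = -5 (N = 1*(-5) = -5)
5*(N + 507) = 5*(-5 + 507) = 5*502 = 2510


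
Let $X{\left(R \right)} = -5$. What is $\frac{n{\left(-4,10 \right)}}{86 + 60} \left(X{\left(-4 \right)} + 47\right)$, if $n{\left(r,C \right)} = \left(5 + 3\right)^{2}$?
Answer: $\frac{1344}{73} \approx 18.411$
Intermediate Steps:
$n{\left(r,C \right)} = 64$ ($n{\left(r,C \right)} = 8^{2} = 64$)
$\frac{n{\left(-4,10 \right)}}{86 + 60} \left(X{\left(-4 \right)} + 47\right) = \frac{64}{86 + 60} \left(-5 + 47\right) = \frac{64}{146} \cdot 42 = 64 \cdot \frac{1}{146} \cdot 42 = \frac{32}{73} \cdot 42 = \frac{1344}{73}$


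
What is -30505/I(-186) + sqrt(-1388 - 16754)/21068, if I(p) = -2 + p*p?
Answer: -30505/34594 + I*sqrt(18142)/21068 ≈ -0.8818 + 0.0063932*I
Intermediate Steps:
I(p) = -2 + p**2
-30505/I(-186) + sqrt(-1388 - 16754)/21068 = -30505/(-2 + (-186)**2) + sqrt(-1388 - 16754)/21068 = -30505/(-2 + 34596) + sqrt(-18142)*(1/21068) = -30505/34594 + (I*sqrt(18142))*(1/21068) = -30505*1/34594 + I*sqrt(18142)/21068 = -30505/34594 + I*sqrt(18142)/21068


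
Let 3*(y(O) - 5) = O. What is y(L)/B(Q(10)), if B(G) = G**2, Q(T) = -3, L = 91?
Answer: 106/27 ≈ 3.9259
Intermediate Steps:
y(O) = 5 + O/3
y(L)/B(Q(10)) = (5 + (1/3)*91)/((-3)**2) = (5 + 91/3)/9 = (106/3)*(1/9) = 106/27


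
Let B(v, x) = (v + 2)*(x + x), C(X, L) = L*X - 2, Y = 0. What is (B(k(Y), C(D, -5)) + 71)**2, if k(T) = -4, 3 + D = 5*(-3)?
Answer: 78961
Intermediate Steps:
D = -18 (D = -3 + 5*(-3) = -3 - 15 = -18)
C(X, L) = -2 + L*X
B(v, x) = 2*x*(2 + v) (B(v, x) = (2 + v)*(2*x) = 2*x*(2 + v))
(B(k(Y), C(D, -5)) + 71)**2 = (2*(-2 - 5*(-18))*(2 - 4) + 71)**2 = (2*(-2 + 90)*(-2) + 71)**2 = (2*88*(-2) + 71)**2 = (-352 + 71)**2 = (-281)**2 = 78961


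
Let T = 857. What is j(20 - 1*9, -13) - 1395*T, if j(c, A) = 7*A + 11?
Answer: -1195595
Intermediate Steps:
j(c, A) = 11 + 7*A
j(20 - 1*9, -13) - 1395*T = (11 + 7*(-13)) - 1395*857 = (11 - 91) - 1195515 = -80 - 1195515 = -1195595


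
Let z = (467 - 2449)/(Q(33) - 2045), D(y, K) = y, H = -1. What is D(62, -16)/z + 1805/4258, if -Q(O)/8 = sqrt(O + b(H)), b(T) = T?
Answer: 271724665/4219678 + 992*sqrt(2)/991 ≈ 65.810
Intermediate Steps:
Q(O) = -8*sqrt(-1 + O) (Q(O) = -8*sqrt(O - 1) = -8*sqrt(-1 + O))
z = -1982/(-2045 - 32*sqrt(2)) (z = (467 - 2449)/(-8*sqrt(-1 + 33) - 2045) = -1982/(-32*sqrt(2) - 2045) = -1982/(-2045 - 32*sqrt(2)) ≈ 0.94821)
D(62, -16)/z + 1805/4258 = 62/(4053190/4179977 - 63424*sqrt(2)/4179977) + 1805/4258 = 1805/4258 + 62/(4053190/4179977 - 63424*sqrt(2)/4179977)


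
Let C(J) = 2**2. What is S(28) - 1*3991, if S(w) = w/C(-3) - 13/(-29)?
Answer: -115523/29 ≈ -3983.6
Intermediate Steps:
C(J) = 4
S(w) = 13/29 + w/4 (S(w) = w/4 - 13/(-29) = w*(1/4) - 13*(-1/29) = w/4 + 13/29 = 13/29 + w/4)
S(28) - 1*3991 = (13/29 + (1/4)*28) - 1*3991 = (13/29 + 7) - 3991 = 216/29 - 3991 = -115523/29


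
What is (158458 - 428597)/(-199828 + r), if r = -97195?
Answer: 270139/297023 ≈ 0.90949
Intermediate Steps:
(158458 - 428597)/(-199828 + r) = (158458 - 428597)/(-199828 - 97195) = -270139/(-297023) = -270139*(-1/297023) = 270139/297023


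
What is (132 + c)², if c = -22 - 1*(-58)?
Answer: 28224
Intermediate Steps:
c = 36 (c = -22 + 58 = 36)
(132 + c)² = (132 + 36)² = 168² = 28224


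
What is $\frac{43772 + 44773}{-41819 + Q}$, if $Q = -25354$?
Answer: $- \frac{29515}{22391} \approx -1.3182$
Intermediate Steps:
$\frac{43772 + 44773}{-41819 + Q} = \frac{43772 + 44773}{-41819 - 25354} = \frac{88545}{-67173} = 88545 \left(- \frac{1}{67173}\right) = - \frac{29515}{22391}$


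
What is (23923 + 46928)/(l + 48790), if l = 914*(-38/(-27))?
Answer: 1912977/1352062 ≈ 1.4149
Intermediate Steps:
l = 34732/27 (l = 914*(-38*(-1/27)) = 914*(38/27) = 34732/27 ≈ 1286.4)
(23923 + 46928)/(l + 48790) = (23923 + 46928)/(34732/27 + 48790) = 70851/(1352062/27) = 70851*(27/1352062) = 1912977/1352062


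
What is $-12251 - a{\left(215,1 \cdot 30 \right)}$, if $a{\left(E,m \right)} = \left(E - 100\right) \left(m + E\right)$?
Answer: $-40426$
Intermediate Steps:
$a{\left(E,m \right)} = \left(-100 + E\right) \left(E + m\right)$
$-12251 - a{\left(215,1 \cdot 30 \right)} = -12251 - \left(215^{2} - 21500 - 100 \cdot 1 \cdot 30 + 215 \cdot 1 \cdot 30\right) = -12251 - \left(46225 - 21500 - 3000 + 215 \cdot 30\right) = -12251 - \left(46225 - 21500 - 3000 + 6450\right) = -12251 - 28175 = -40426$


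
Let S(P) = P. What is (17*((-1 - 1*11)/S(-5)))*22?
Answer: 4488/5 ≈ 897.60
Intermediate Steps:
(17*((-1 - 1*11)/S(-5)))*22 = (17*((-1 - 1*11)/(-5)))*22 = (17*((-1 - 11)*(-⅕)))*22 = (17*(-12*(-⅕)))*22 = (17*(12/5))*22 = (204/5)*22 = 4488/5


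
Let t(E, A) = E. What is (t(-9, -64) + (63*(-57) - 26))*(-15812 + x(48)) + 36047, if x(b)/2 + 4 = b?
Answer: 57051271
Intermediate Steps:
x(b) = -8 + 2*b
(t(-9, -64) + (63*(-57) - 26))*(-15812 + x(48)) + 36047 = (-9 + (63*(-57) - 26))*(-15812 + (-8 + 2*48)) + 36047 = (-9 + (-3591 - 26))*(-15812 + (-8 + 96)) + 36047 = (-9 - 3617)*(-15812 + 88) + 36047 = -3626*(-15724) + 36047 = 57015224 + 36047 = 57051271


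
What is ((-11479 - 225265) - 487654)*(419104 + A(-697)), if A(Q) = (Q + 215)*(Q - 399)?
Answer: -686277279648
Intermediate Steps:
A(Q) = (-399 + Q)*(215 + Q) (A(Q) = (215 + Q)*(-399 + Q) = (-399 + Q)*(215 + Q))
((-11479 - 225265) - 487654)*(419104 + A(-697)) = ((-11479 - 225265) - 487654)*(419104 + (-85785 + (-697)² - 184*(-697))) = (-236744 - 487654)*(419104 + (-85785 + 485809 + 128248)) = -724398*(419104 + 528272) = -724398*947376 = -686277279648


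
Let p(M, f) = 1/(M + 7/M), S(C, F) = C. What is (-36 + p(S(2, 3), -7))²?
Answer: 155236/121 ≈ 1282.9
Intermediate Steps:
(-36 + p(S(2, 3), -7))² = (-36 + 2/(7 + 2²))² = (-36 + 2/(7 + 4))² = (-36 + 2/11)² = (-394/11)² = 155236/121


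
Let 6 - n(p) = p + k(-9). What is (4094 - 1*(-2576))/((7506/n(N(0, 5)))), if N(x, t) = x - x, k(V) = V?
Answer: 16675/1251 ≈ 13.329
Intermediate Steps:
N(x, t) = 0
n(p) = 15 - p (n(p) = 6 - (p - 9) = 6 - (-9 + p) = 6 + (9 - p) = 15 - p)
(4094 - 1*(-2576))/((7506/n(N(0, 5)))) = (4094 - 1*(-2576))/((7506/(15 - 1*0))) = (4094 + 2576)/((7506/(15 + 0))) = 6670/((7506/15)) = 6670/((7506*(1/15))) = 6670/(2502/5) = 6670*(5/2502) = 16675/1251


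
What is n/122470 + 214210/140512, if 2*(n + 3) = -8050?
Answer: 6417079091/4302126160 ≈ 1.4916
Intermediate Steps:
n = -4028 (n = -3 + (½)*(-8050) = -3 - 4025 = -4028)
n/122470 + 214210/140512 = -4028/122470 + 214210/140512 = -4028*1/122470 + 214210*(1/140512) = -2014/61235 + 107105/70256 = 6417079091/4302126160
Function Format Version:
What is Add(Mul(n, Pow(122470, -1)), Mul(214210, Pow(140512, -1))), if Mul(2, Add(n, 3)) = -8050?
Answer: Rational(6417079091, 4302126160) ≈ 1.4916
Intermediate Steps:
n = -4028 (n = Add(-3, Mul(Rational(1, 2), -8050)) = Add(-3, -4025) = -4028)
Add(Mul(n, Pow(122470, -1)), Mul(214210, Pow(140512, -1))) = Add(Mul(-4028, Pow(122470, -1)), Mul(214210, Pow(140512, -1))) = Add(Mul(-4028, Rational(1, 122470)), Mul(214210, Rational(1, 140512))) = Add(Rational(-2014, 61235), Rational(107105, 70256)) = Rational(6417079091, 4302126160)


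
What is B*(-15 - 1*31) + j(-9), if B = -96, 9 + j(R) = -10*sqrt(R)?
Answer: 4407 - 30*I ≈ 4407.0 - 30.0*I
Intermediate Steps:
j(R) = -9 - 10*sqrt(R)
B*(-15 - 1*31) + j(-9) = -96*(-15 - 1*31) + (-9 - 30*I) = -96*(-15 - 31) + (-9 - 30*I) = -96*(-46) + (-9 - 30*I) = 4416 + (-9 - 30*I) = 4407 - 30*I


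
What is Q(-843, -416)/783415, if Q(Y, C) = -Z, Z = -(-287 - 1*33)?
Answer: -64/156683 ≈ -0.00040847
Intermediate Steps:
Z = 320 (Z = -(-287 - 33) = -1*(-320) = 320)
Q(Y, C) = -320 (Q(Y, C) = -1*320 = -320)
Q(-843, -416)/783415 = -320/783415 = -320*1/783415 = -64/156683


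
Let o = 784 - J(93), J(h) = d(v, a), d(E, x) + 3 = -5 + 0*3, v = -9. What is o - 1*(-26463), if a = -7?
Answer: 27255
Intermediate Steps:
d(E, x) = -8 (d(E, x) = -3 + (-5 + 0*3) = -3 + (-5 + 0) = -3 - 5 = -8)
J(h) = -8
o = 792 (o = 784 - 1*(-8) = 784 + 8 = 792)
o - 1*(-26463) = 792 - 1*(-26463) = 792 + 26463 = 27255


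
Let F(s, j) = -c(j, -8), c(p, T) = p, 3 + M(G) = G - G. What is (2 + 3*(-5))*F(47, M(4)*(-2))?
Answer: 78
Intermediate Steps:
M(G) = -3 (M(G) = -3 + (G - G) = -3 + 0 = -3)
F(s, j) = -j
(2 + 3*(-5))*F(47, M(4)*(-2)) = (2 + 3*(-5))*(-(-3)*(-2)) = (2 - 15)*(-1*6) = -13*(-6) = 78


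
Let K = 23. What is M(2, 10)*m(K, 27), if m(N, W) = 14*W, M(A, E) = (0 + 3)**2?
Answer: 3402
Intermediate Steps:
M(A, E) = 9 (M(A, E) = 3**2 = 9)
M(2, 10)*m(K, 27) = 9*(14*27) = 9*378 = 3402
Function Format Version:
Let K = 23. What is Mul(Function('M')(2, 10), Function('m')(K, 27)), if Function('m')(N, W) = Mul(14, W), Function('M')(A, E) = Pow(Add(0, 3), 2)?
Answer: 3402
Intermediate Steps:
Function('M')(A, E) = 9 (Function('M')(A, E) = Pow(3, 2) = 9)
Mul(Function('M')(2, 10), Function('m')(K, 27)) = Mul(9, Mul(14, 27)) = Mul(9, 378) = 3402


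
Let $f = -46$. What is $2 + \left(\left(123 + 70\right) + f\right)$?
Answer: $149$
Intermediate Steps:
$2 + \left(\left(123 + 70\right) + f\right) = 2 + \left(\left(123 + 70\right) - 46\right) = 2 + \left(193 - 46\right) = 2 + 147 = 149$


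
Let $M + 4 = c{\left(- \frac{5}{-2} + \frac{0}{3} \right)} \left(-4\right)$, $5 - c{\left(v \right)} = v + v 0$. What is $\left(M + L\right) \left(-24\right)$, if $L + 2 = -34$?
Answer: $1200$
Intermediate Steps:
$L = -36$ ($L = -2 - 34 = -36$)
$c{\left(v \right)} = 5 - v$ ($c{\left(v \right)} = 5 - \left(v + v 0\right) = 5 - \left(v + 0\right) = 5 - v$)
$M = -14$ ($M = -4 + \left(5 - \left(- \frac{5}{-2} + \frac{0}{3}\right)\right) \left(-4\right) = -4 + \left(5 - \left(\left(-5\right) \left(- \frac{1}{2}\right) + 0 \cdot \frac{1}{3}\right)\right) \left(-4\right) = -4 + \left(5 - \left(\frac{5}{2} + 0\right)\right) \left(-4\right) = -4 + \left(5 - \frac{5}{2}\right) \left(-4\right) = -4 + \frac{5}{2} \left(-4\right) = -4 - 10 = -14$)
$\left(M + L\right) \left(-24\right) = \left(-14 - 36\right) \left(-24\right) = \left(-50\right) \left(-24\right) = 1200$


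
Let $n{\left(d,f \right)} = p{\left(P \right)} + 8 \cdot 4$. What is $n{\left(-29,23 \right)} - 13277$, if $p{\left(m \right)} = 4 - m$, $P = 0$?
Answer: $-13241$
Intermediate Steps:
$n{\left(d,f \right)} = 36$ ($n{\left(d,f \right)} = \left(4 - 0\right) + 8 \cdot 4 = \left(4 + 0\right) + 32 = 4 + 32 = 36$)
$n{\left(-29,23 \right)} - 13277 = 36 - 13277 = -13241$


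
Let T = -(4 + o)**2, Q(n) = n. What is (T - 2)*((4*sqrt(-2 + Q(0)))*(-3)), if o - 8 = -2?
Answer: 1224*I*sqrt(2) ≈ 1731.0*I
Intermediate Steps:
o = 6 (o = 8 - 2 = 6)
T = -100 (T = -(4 + 6)**2 = -1*10**2 = -1*100 = -100)
(T - 2)*((4*sqrt(-2 + Q(0)))*(-3)) = (-100 - 2)*((4*sqrt(-2 + 0))*(-3)) = -102*4*sqrt(-2)*(-3) = -102*4*(I*sqrt(2))*(-3) = -102*4*I*sqrt(2)*(-3) = -(-1224)*I*sqrt(2) = 1224*I*sqrt(2)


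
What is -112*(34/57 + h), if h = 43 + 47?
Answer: -578368/57 ≈ -10147.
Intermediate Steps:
h = 90
-112*(34/57 + h) = -112*(34/57 + 90) = -112*5164/57 = -578368/57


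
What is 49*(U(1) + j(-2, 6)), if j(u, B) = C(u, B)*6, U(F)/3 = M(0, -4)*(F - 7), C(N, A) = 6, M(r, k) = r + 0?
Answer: 1764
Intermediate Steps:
M(r, k) = r
U(F) = 0 (U(F) = 3*(0*(F - 7)) = 3*(0*(-7 + F)) = 3*0 = 0)
j(u, B) = 36 (j(u, B) = 6*6 = 36)
49*(U(1) + j(-2, 6)) = 49*(0 + 36) = 49*36 = 1764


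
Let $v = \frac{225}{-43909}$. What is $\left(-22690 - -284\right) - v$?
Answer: $- \frac{983824829}{43909} \approx -22406.0$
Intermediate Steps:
$v = - \frac{225}{43909}$ ($v = 225 \left(- \frac{1}{43909}\right) = - \frac{225}{43909} \approx -0.0051242$)
$\left(-22690 - -284\right) - v = \left(-22690 - -284\right) - - \frac{225}{43909} = \left(-22690 + 284\right) + \frac{225}{43909} = -22406 + \frac{225}{43909} = - \frac{983824829}{43909}$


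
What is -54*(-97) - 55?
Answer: 5183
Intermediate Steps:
-54*(-97) - 55 = 5238 - 55 = 5183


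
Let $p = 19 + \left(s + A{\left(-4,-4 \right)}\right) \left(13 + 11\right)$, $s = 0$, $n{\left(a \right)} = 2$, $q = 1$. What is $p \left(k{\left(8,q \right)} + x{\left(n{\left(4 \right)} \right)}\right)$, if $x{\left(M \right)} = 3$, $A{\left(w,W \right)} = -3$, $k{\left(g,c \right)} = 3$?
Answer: $-318$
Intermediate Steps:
$p = -53$ ($p = 19 + \left(0 - 3\right) \left(13 + 11\right) = 19 - 72 = -53$)
$p \left(k{\left(8,q \right)} + x{\left(n{\left(4 \right)} \right)}\right) = - 53 \left(3 + 3\right) = \left(-53\right) 6 = -318$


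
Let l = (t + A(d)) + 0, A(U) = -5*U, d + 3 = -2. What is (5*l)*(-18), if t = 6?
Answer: -2790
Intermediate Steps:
d = -5 (d = -3 - 2 = -5)
l = 31 (l = (6 - 5*(-5)) + 0 = (6 + 25) + 0 = 31 + 0 = 31)
(5*l)*(-18) = (5*31)*(-18) = 155*(-18) = -2790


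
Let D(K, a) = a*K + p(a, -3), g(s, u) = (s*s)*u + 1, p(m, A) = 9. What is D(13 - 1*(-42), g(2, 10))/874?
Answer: 1132/437 ≈ 2.5904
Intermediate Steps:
g(s, u) = 1 + u*s**2 (g(s, u) = s**2*u + 1 = u*s**2 + 1 = 1 + u*s**2)
D(K, a) = 9 + K*a (D(K, a) = a*K + 9 = K*a + 9 = 9 + K*a)
D(13 - 1*(-42), g(2, 10))/874 = (9 + (13 - 1*(-42))*(1 + 10*2**2))/874 = (9 + (13 + 42)*(1 + 10*4))*(1/874) = (9 + 55*(1 + 40))*(1/874) = (9 + 55*41)*(1/874) = (9 + 2255)*(1/874) = 2264*(1/874) = 1132/437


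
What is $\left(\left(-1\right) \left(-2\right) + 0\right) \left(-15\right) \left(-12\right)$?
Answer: $360$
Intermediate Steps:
$\left(\left(-1\right) \left(-2\right) + 0\right) \left(-15\right) \left(-12\right) = \left(2 + 0\right) \left(-15\right) \left(-12\right) = 2 \left(-15\right) \left(-12\right) = \left(-30\right) \left(-12\right) = 360$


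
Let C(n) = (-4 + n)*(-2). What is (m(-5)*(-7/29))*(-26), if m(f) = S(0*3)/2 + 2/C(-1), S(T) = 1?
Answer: 637/145 ≈ 4.3931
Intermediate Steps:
C(n) = 8 - 2*n
m(f) = 7/10 (m(f) = 1/2 + 2/(8 - 2*(-1)) = 1*(½) + 2/(8 + 2) = ½ + 2/10 = ½ + 2*(⅒) = ½ + ⅕ = 7/10)
(m(-5)*(-7/29))*(-26) = (7*(-7/29)/10)*(-26) = (7*(-7*1/29)/10)*(-26) = ((7/10)*(-7/29))*(-26) = -49/290*(-26) = 637/145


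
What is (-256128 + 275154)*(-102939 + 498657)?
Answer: 7528930668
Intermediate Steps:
(-256128 + 275154)*(-102939 + 498657) = 19026*395718 = 7528930668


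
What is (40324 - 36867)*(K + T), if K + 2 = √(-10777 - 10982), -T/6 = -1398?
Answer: 28990402 + 3457*I*√21759 ≈ 2.899e+7 + 5.0994e+5*I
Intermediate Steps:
T = 8388 (T = -6*(-1398) = 8388)
K = -2 + I*√21759 (K = -2 + √(-10777 - 10982) = -2 + √(-21759) = -2 + I*√21759 ≈ -2.0 + 147.51*I)
(40324 - 36867)*(K + T) = (40324 - 36867)*((-2 + I*√21759) + 8388) = 3457*(8386 + I*√21759) = 28990402 + 3457*I*√21759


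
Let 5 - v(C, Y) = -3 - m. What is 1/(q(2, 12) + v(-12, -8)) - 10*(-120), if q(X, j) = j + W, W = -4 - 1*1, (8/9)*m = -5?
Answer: 90008/75 ≈ 1200.1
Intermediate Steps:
m = -45/8 (m = (9/8)*(-5) = -45/8 ≈ -5.6250)
W = -5 (W = -4 - 1 = -5)
v(C, Y) = 19/8 (v(C, Y) = 5 - (-3 - 1*(-45/8)) = 5 - (-3 + 45/8) = 5 - 1*21/8 = 5 - 21/8 = 19/8)
q(X, j) = -5 + j (q(X, j) = j - 5 = -5 + j)
1/(q(2, 12) + v(-12, -8)) - 10*(-120) = 1/((-5 + 12) + 19/8) - 10*(-120) = 1/(7 + 19/8) + 1200 = 1/(75/8) + 1200 = 8/75 + 1200 = 90008/75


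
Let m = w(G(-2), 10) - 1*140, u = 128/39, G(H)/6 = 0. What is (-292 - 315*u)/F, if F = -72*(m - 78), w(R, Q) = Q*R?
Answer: -4309/51012 ≈ -0.084470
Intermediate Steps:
G(H) = 0 (G(H) = 6*0 = 0)
u = 128/39 (u = 128*(1/39) = 128/39 ≈ 3.2821)
m = -140 (m = 10*0 - 1*140 = 0 - 140 = -140)
F = 15696 (F = -72*(-140 - 78) = -72*(-218) = 15696)
(-292 - 315*u)/F = (-292 - 315*128/39)/15696 = (-292 - 13440/13)*(1/15696) = -17236/13*1/15696 = -4309/51012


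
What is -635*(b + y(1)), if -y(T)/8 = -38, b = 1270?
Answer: -999490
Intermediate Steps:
y(T) = 304 (y(T) = -8*(-38) = 304)
-635*(b + y(1)) = -635*(1270 + 304) = -635*1574 = -999490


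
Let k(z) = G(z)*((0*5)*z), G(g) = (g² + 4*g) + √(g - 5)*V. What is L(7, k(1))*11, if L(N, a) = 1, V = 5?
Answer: 11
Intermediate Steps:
G(g) = g² + 4*g + 5*√(-5 + g) (G(g) = (g² + 4*g) + √(g - 5)*5 = (g² + 4*g) + √(-5 + g)*5 = (g² + 4*g) + 5*√(-5 + g) = g² + 4*g + 5*√(-5 + g))
k(z) = 0 (k(z) = (z² + 4*z + 5*√(-5 + z))*((0*5)*z) = (z² + 4*z + 5*√(-5 + z))*(0*z) = (z² + 4*z + 5*√(-5 + z))*0 = 0)
L(7, k(1))*11 = 1*11 = 11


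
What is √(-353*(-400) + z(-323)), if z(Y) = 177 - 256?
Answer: √141121 ≈ 375.66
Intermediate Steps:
z(Y) = -79
√(-353*(-400) + z(-323)) = √(-353*(-400) - 79) = √(141200 - 79) = √141121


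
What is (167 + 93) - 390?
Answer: -130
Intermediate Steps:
(167 + 93) - 390 = 260 - 390 = -130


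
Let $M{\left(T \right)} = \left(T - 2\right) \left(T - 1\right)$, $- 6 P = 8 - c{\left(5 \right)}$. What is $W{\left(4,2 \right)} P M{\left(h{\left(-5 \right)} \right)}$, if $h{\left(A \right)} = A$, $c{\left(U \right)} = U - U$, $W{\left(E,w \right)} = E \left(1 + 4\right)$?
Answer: $-1120$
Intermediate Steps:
$W{\left(E,w \right)} = 5 E$ ($W{\left(E,w \right)} = E 5 = 5 E$)
$c{\left(U \right)} = 0$
$P = - \frac{4}{3}$ ($P = - \frac{8 - 0}{6} = - \frac{8 + 0}{6} = \left(- \frac{1}{6}\right) 8 = - \frac{4}{3} \approx -1.3333$)
$M{\left(T \right)} = \left(-1 + T\right) \left(-2 + T\right)$ ($M{\left(T \right)} = \left(-2 + T\right) \left(-1 + T\right) = \left(-1 + T\right) \left(-2 + T\right)$)
$W{\left(4,2 \right)} P M{\left(h{\left(-5 \right)} \right)} = 5 \cdot 4 \left(- \frac{4}{3}\right) \left(2 + \left(-5\right)^{2} - -15\right) = 20 \left(- \frac{4}{3}\right) \left(2 + 25 + 15\right) = \left(- \frac{80}{3}\right) 42 = -1120$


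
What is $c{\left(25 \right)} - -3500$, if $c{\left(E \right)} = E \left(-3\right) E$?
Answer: $1625$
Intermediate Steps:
$c{\left(E \right)} = - 3 E^{2}$ ($c{\left(E \right)} = - 3 E E = - 3 E^{2}$)
$c{\left(25 \right)} - -3500 = - 3 \cdot 25^{2} - -3500 = \left(-3\right) 625 + 3500 = -1875 + 3500 = 1625$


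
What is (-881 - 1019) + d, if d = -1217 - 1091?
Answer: -4208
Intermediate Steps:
d = -2308
(-881 - 1019) + d = (-881 - 1019) - 2308 = -1900 - 2308 = -4208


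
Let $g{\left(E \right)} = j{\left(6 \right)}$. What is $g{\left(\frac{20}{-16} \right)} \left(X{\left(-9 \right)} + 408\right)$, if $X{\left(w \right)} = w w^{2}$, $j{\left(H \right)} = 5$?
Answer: $-1605$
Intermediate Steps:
$X{\left(w \right)} = w^{3}$
$g{\left(E \right)} = 5$
$g{\left(\frac{20}{-16} \right)} \left(X{\left(-9 \right)} + 408\right) = 5 \left(\left(-9\right)^{3} + 408\right) = 5 \left(-729 + 408\right) = 5 \left(-321\right) = -1605$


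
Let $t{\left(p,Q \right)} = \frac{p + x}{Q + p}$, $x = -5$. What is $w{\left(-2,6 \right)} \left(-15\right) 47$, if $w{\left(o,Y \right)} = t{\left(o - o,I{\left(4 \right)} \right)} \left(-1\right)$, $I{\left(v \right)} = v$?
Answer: $- \frac{3525}{4} \approx -881.25$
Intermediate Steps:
$t{\left(p,Q \right)} = \frac{-5 + p}{Q + p}$ ($t{\left(p,Q \right)} = \frac{p - 5}{Q + p} = \frac{-5 + p}{Q + p}$)
$w{\left(o,Y \right)} = \frac{5}{4}$ ($w{\left(o,Y \right)} = \frac{-5 + \left(o - o\right)}{4 + \left(o - o\right)} \left(-1\right) = \frac{-5 + 0}{4 + 0} \left(-1\right) = \frac{1}{4} \left(-5\right) \left(-1\right) = \left(- \frac{5}{4}\right) \left(-1\right) = \frac{5}{4}$)
$w{\left(-2,6 \right)} \left(-15\right) 47 = \frac{5}{4} \left(-15\right) 47 = \left(- \frac{75}{4}\right) 47 = - \frac{3525}{4}$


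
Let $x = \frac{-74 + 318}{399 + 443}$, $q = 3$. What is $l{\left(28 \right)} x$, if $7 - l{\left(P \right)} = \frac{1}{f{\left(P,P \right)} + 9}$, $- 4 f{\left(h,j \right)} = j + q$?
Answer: $\frac{3782}{2105} \approx 1.7967$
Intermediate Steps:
$f{\left(h,j \right)} = - \frac{3}{4} - \frac{j}{4}$ ($f{\left(h,j \right)} = - \frac{j + 3}{4} = - \frac{3 + j}{4} = - \frac{3}{4} - \frac{j}{4}$)
$l{\left(P \right)} = 7 - \frac{1}{\frac{33}{4} - \frac{P}{4}}$ ($l{\left(P \right)} = 7 - \frac{1}{\left(- \frac{3}{4} - \frac{P}{4}\right) + 9} = 7 - \frac{1}{\frac{33}{4} - \frac{P}{4}}$)
$x = \frac{122}{421}$ ($x = \frac{244}{842} = 244 \cdot \frac{1}{842} = \frac{122}{421} \approx 0.28979$)
$l{\left(28 \right)} x = \frac{-227 + 7 \cdot 28}{-33 + 28} \cdot \frac{122}{421} = \frac{-227 + 196}{-5} \cdot \frac{122}{421} = \left(- \frac{1}{5}\right) \left(-31\right) \frac{122}{421} = \frac{31}{5} \cdot \frac{122}{421} = \frac{3782}{2105}$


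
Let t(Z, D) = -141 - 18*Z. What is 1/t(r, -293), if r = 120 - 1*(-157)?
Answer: -1/5127 ≈ -0.00019505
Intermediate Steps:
r = 277 (r = 120 + 157 = 277)
t(Z, D) = -141 - 18*Z
1/t(r, -293) = 1/(-141 - 18*277) = 1/(-141 - 4986) = 1/(-5127) = -1/5127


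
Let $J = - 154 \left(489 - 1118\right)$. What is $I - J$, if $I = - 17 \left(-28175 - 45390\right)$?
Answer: $1153739$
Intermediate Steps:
$I = 1250605$ ($I = \left(-17\right) \left(-73565\right) = 1250605$)
$J = 96866$ ($J = \left(-154\right) \left(-629\right) = 96866$)
$I - J = 1250605 - 96866 = 1153739$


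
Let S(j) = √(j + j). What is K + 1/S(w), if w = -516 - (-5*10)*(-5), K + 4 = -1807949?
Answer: -1807953 - I*√383/766 ≈ -1.808e+6 - 0.025549*I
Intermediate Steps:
K = -1807953 (K = -4 - 1807949 = -1807953)
w = -766 (w = -516 - (-50)*(-5) = -516 - 1*250 = -516 - 250 = -766)
S(j) = √2*√j (S(j) = √(2*j) = √2*√j)
K + 1/S(w) = -1807953 + 1/(√2*√(-766)) = -1807953 + 1/(√2*(I*√766)) = -1807953 + 1/(2*I*√383) = -1807953 - I*√383/766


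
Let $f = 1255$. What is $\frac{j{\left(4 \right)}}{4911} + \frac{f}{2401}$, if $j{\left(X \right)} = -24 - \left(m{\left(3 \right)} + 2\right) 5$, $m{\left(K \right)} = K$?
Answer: $\frac{6045656}{11791311} \approx 0.51272$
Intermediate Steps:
$j{\left(X \right)} = -49$ ($j{\left(X \right)} = -24 - \left(3 + 2\right) 5 = -24 - 5 \cdot 5 = -24 - 25 = -49$)
$\frac{j{\left(4 \right)}}{4911} + \frac{f}{2401} = - \frac{49}{4911} + \frac{1255}{2401} = \frac{6045656}{11791311}$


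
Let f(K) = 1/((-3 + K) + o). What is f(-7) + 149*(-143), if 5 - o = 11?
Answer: -340913/16 ≈ -21307.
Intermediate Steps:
o = -6 (o = 5 - 1*11 = 5 - 11 = -6)
f(K) = 1/(-9 + K) (f(K) = 1/((-3 + K) - 6) = 1/(-9 + K))
f(-7) + 149*(-143) = 1/(-9 - 7) + 149*(-143) = 1/(-16) - 21307 = -1/16 - 21307 = -340913/16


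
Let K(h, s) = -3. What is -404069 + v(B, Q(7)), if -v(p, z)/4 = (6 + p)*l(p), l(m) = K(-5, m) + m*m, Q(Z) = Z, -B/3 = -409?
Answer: -7425658301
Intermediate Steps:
B = 1227 (B = -3*(-409) = 1227)
l(m) = -3 + m² (l(m) = -3 + m*m = -3 + m²)
v(p, z) = -4*(-3 + p²)*(6 + p) (v(p, z) = -4*(6 + p)*(-3 + p²) = -4*(-3 + p²)*(6 + p))
-404069 + v(B, Q(7)) = -404069 - 4*(-3 + 1227²)*(6 + 1227) = -404069 - 4*(-3 + 1505529)*1233 = -404069 - 4*1505526*1233 = -404069 - 7425254232 = -7425658301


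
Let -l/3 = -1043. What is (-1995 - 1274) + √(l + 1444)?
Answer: -3269 + √4573 ≈ -3201.4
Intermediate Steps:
l = 3129 (l = -3*(-1043) = 3129)
(-1995 - 1274) + √(l + 1444) = (-1995 - 1274) + √(3129 + 1444) = -3269 + √4573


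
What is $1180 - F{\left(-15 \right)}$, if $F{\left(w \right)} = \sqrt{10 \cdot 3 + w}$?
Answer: $1180 - \sqrt{15} \approx 1176.1$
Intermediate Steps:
$F{\left(w \right)} = \sqrt{30 + w}$
$1180 - F{\left(-15 \right)} = 1180 - \sqrt{30 - 15} = 1180 - \sqrt{15}$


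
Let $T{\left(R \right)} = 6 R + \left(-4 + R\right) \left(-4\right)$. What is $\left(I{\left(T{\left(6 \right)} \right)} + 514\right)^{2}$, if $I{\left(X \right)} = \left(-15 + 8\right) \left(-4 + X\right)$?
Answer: $119716$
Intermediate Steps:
$T{\left(R \right)} = 16 + 2 R$ ($T{\left(R \right)} = 6 R - \left(-16 + 4 R\right) = 16 + 2 R$)
$I{\left(X \right)} = 28 - 7 X$ ($I{\left(X \right)} = - 7 \left(-4 + X\right) = 28 - 7 X$)
$\left(I{\left(T{\left(6 \right)} \right)} + 514\right)^{2} = \left(\left(28 - 7 \left(16 + 2 \cdot 6\right)\right) + 514\right)^{2} = \left(\left(28 - 7 \left(16 + 12\right)\right) + 514\right)^{2} = \left(\left(28 - 196\right) + 514\right)^{2} = \left(-168 + 514\right)^{2} = 346^{2} = 119716$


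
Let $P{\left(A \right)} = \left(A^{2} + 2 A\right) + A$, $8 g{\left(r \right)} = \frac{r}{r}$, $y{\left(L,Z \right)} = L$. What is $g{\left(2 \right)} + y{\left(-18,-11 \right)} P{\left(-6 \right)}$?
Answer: $- \frac{2591}{8} \approx -323.88$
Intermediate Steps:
$g{\left(r \right)} = \frac{1}{8}$ ($g{\left(r \right)} = \frac{r \frac{1}{r}}{8} = \frac{1}{8} \cdot 1 = \frac{1}{8}$)
$P{\left(A \right)} = A^{2} + 3 A$
$g{\left(2 \right)} + y{\left(-18,-11 \right)} P{\left(-6 \right)} = \frac{1}{8} - 18 \left(- 6 \left(3 - 6\right)\right) = \frac{1}{8} - 18 \left(\left(-6\right) \left(-3\right)\right) = \frac{1}{8} - 324 = - \frac{2591}{8}$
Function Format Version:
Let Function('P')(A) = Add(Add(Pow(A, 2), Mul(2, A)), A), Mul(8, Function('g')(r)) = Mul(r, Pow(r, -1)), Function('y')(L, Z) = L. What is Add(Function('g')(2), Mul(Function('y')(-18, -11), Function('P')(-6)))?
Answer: Rational(-2591, 8) ≈ -323.88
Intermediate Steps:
Function('g')(r) = Rational(1, 8) (Function('g')(r) = Mul(Rational(1, 8), Mul(r, Pow(r, -1))) = Mul(Rational(1, 8), 1) = Rational(1, 8))
Function('P')(A) = Add(Pow(A, 2), Mul(3, A))
Add(Function('g')(2), Mul(Function('y')(-18, -11), Function('P')(-6))) = Add(Rational(1, 8), Mul(-18, Mul(-6, Add(3, -6)))) = Add(Rational(1, 8), Mul(-18, Mul(-6, -3))) = Add(Rational(1, 8), Mul(-18, 18)) = Add(Rational(1, 8), -324) = Rational(-2591, 8)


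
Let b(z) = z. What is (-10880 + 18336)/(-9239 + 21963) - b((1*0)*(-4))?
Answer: 1864/3181 ≈ 0.58598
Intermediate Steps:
(-10880 + 18336)/(-9239 + 21963) - b((1*0)*(-4)) = (-10880 + 18336)/(-9239 + 21963) - 1*0*(-4) = 7456/12724 - 0*(-4) = 7456*(1/12724) - 1*0 = 1864/3181 + 0 = 1864/3181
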